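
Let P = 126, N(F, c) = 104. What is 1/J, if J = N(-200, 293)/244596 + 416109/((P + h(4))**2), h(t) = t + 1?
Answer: 1049377989/25445095427 ≈ 0.041241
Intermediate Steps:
h(t) = 1 + t
J = 25445095427/1049377989 (J = 104/244596 + 416109/((126 + (1 + 4))**2) = 104*(1/244596) + 416109/((126 + 5)**2) = 26/61149 + 416109/(131**2) = 26/61149 + 416109/17161 = 25445095427/1049377989 ≈ 24.248)
1/J = 1/(25445095427/1049377989) = 1049377989/25445095427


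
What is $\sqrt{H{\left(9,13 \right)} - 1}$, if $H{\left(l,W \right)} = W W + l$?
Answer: $\sqrt{177} \approx 13.304$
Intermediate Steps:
$H{\left(l,W \right)} = l + W^{2}$ ($H{\left(l,W \right)} = W^{2} + l = l + W^{2}$)
$\sqrt{H{\left(9,13 \right)} - 1} = \sqrt{\left(9 + 13^{2}\right) - 1} = \sqrt{\left(9 + 169\right) - 1} = \sqrt{178 - 1} = \sqrt{177}$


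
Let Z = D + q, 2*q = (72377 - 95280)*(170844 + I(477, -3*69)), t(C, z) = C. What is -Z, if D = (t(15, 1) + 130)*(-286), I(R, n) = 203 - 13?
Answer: 1958637321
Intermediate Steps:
I(R, n) = 190
D = -41470 (D = (15 + 130)*(-286) = 145*(-286) = -41470)
q = -1958595851 (q = ((72377 - 95280)*(170844 + 190))/2 = (-22903*171034)/2 = (½)*(-3917191702) = -1958595851)
Z = -1958637321 (Z = -41470 - 1958595851 = -1958637321)
-Z = -1*(-1958637321) = 1958637321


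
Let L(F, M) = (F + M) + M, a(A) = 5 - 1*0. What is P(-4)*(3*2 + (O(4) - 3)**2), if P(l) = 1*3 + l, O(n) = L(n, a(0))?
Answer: -127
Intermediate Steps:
a(A) = 5 (a(A) = 5 + 0 = 5)
L(F, M) = F + 2*M
O(n) = 10 + n (O(n) = n + 2*5 = n + 10 = 10 + n)
P(l) = 3 + l
P(-4)*(3*2 + (O(4) - 3)**2) = (3 - 4)*(3*2 + ((10 + 4) - 3)**2) = -(6 + (14 - 3)**2) = -(6 + 11**2) = -(6 + 121) = -1*127 = -127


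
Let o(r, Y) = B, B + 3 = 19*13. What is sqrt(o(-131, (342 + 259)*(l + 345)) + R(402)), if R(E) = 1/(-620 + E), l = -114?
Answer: sqrt(11595638)/218 ≈ 15.620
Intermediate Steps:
B = 244 (B = -3 + 19*13 = -3 + 247 = 244)
o(r, Y) = 244
sqrt(o(-131, (342 + 259)*(l + 345)) + R(402)) = sqrt(244 + 1/(-620 + 402)) = sqrt(244 + 1/(-218)) = sqrt(244 - 1/218) = sqrt(53191/218) = sqrt(11595638)/218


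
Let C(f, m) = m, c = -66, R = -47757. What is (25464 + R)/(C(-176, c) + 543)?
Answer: -2477/53 ≈ -46.736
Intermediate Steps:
(25464 + R)/(C(-176, c) + 543) = (25464 - 47757)/(-66 + 543) = -22293/477 = -22293*1/477 = -2477/53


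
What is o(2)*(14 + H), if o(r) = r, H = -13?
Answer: 2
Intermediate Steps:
o(2)*(14 + H) = 2*(14 - 13) = 2*1 = 2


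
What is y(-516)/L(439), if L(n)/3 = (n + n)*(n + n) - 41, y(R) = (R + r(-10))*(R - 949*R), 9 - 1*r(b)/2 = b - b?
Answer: -81201888/770843 ≈ -105.34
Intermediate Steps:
r(b) = 18 (r(b) = 18 - 2*(b - b) = 18 - 2*0 = 18 + 0 = 18)
y(R) = -948*R*(18 + R) (y(R) = (R + 18)*(R - 949*R) = (18 + R)*(-948*R) = -948*R*(18 + R))
L(n) = -123 + 12*n**2 (L(n) = 3*((n + n)*(n + n) - 41) = 3*((2*n)*(2*n) - 41) = 3*(4*n**2 - 41) = 3*(-41 + 4*n**2) = -123 + 12*n**2)
y(-516)/L(439) = (-948*(-516)*(18 - 516))/(-123 + 12*439**2) = (-948*(-516)*(-498))/(-123 + 12*192721) = -243605664/(-123 + 2312652) = -243605664/2312529 = -243605664*1/2312529 = -81201888/770843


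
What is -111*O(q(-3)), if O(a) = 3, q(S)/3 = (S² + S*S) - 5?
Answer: -333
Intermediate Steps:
q(S) = -15 + 6*S² (q(S) = 3*((S² + S*S) - 5) = 3*((S² + S²) - 5) = 3*(2*S² - 5) = 3*(-5 + 2*S²) = -15 + 6*S²)
-111*O(q(-3)) = -111*3 = -333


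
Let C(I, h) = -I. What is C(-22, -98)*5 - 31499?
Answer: -31389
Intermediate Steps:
C(-22, -98)*5 - 31499 = -1*(-22)*5 - 31499 = 22*5 - 31499 = 110 - 31499 = -31389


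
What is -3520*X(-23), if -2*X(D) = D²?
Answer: 931040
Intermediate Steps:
X(D) = -D²/2
-3520*X(-23) = -(-1760)*(-23)² = -(-1760)*529 = -3520*(-529/2) = 931040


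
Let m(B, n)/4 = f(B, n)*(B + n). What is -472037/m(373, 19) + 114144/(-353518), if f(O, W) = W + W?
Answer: -86837366131/10532008256 ≈ -8.2451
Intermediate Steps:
f(O, W) = 2*W
m(B, n) = 8*n*(B + n) (m(B, n) = 4*((2*n)*(B + n)) = 4*(2*n*(B + n)) = 8*n*(B + n))
-472037/m(373, 19) + 114144/(-353518) = -472037*1/(152*(373 + 19)) + 114144/(-353518) = -472037/(8*19*392) + 114144*(-1/353518) = -472037/59584 - 57072/176759 = -86837366131/10532008256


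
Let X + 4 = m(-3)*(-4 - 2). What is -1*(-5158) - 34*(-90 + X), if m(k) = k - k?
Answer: 8354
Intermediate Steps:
m(k) = 0
X = -4 (X = -4 + 0*(-4 - 2) = -4 + 0*(-6) = -4 + 0 = -4)
-1*(-5158) - 34*(-90 + X) = -1*(-5158) - 34*(-90 - 4) = 5158 - 34*(-94) = 5158 - 1*(-3196) = 5158 + 3196 = 8354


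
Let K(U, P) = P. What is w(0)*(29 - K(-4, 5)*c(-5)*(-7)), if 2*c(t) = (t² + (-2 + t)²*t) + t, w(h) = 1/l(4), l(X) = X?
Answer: -7817/8 ≈ -977.13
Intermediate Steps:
w(h) = ¼ (w(h) = 1/4 = ¼)
c(t) = t/2 + t²/2 + t*(-2 + t)²/2 (c(t) = ((t² + (-2 + t)²*t) + t)/2 = ((t² + t*(-2 + t)²) + t)/2 = (t + t² + t*(-2 + t)²)/2 = t/2 + t²/2 + t*(-2 + t)²/2)
w(0)*(29 - K(-4, 5)*c(-5)*(-7)) = (29 - 5*((½)*(-5)*(1 - 5 + (-2 - 5)²))*(-7))/4 = (29 - 5*((½)*(-5)*(1 - 5 + (-7)²))*(-7))/4 = (29 - 5*((½)*(-5)*(1 - 5 + 49))*(-7))/4 = (29 - 5*((½)*(-5)*45)*(-7))/4 = (29 - 5*(-225/2)*(-7))/4 = (29 - (-1125)*(-7)/2)/4 = (29 - 1*7875/2)/4 = (29 - 7875/2)/4 = (¼)*(-7817/2) = -7817/8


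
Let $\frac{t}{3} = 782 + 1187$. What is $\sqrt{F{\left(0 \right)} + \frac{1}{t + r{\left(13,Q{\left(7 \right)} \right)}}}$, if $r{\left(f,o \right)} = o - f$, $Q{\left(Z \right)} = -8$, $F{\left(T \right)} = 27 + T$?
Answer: $\frac{\sqrt{103935642}}{1962} \approx 5.1962$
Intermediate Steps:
$t = 5907$ ($t = 3 \left(782 + 1187\right) = 3 \cdot 1969 = 5907$)
$\sqrt{F{\left(0 \right)} + \frac{1}{t + r{\left(13,Q{\left(7 \right)} \right)}}} = \sqrt{\left(27 + 0\right) + \frac{1}{5907 - 21}} = \sqrt{27 + \frac{1}{5907 - 21}} = \sqrt{27 + \frac{1}{5886}} = \sqrt{\frac{158923}{5886}} = \frac{\sqrt{103935642}}{1962}$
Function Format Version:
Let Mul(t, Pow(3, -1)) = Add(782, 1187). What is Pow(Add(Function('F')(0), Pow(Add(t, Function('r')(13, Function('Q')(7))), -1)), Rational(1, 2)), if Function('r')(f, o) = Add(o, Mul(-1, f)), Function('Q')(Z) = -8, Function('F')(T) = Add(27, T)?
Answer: Mul(Rational(1, 1962), Pow(103935642, Rational(1, 2))) ≈ 5.1962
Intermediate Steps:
t = 5907 (t = Mul(3, Add(782, 1187)) = Mul(3, 1969) = 5907)
Pow(Add(Function('F')(0), Pow(Add(t, Function('r')(13, Function('Q')(7))), -1)), Rational(1, 2)) = Pow(Add(Add(27, 0), Pow(Add(5907, Add(-8, Mul(-1, 13))), -1)), Rational(1, 2)) = Pow(Add(27, Pow(Add(5907, Add(-8, -13)), -1)), Rational(1, 2)) = Pow(Add(27, Pow(Add(5907, -21), -1)), Rational(1, 2)) = Pow(Add(27, Pow(5886, -1)), Rational(1, 2)) = Pow(Add(27, Rational(1, 5886)), Rational(1, 2)) = Pow(Rational(158923, 5886), Rational(1, 2)) = Mul(Rational(1, 1962), Pow(103935642, Rational(1, 2)))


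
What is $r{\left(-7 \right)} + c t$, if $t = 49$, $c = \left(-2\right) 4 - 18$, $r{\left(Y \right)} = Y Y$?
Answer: $-1225$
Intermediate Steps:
$r{\left(Y \right)} = Y^{2}$
$c = -26$ ($c = -8 - 18 = -26$)
$r{\left(-7 \right)} + c t = \left(-7\right)^{2} - 1274 = 49 - 1274 = -1225$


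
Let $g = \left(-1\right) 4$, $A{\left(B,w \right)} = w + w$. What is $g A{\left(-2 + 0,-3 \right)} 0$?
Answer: $0$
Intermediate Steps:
$A{\left(B,w \right)} = 2 w$
$g = -4$
$g A{\left(-2 + 0,-3 \right)} 0 = - 4 \cdot 2 \left(-3\right) 0 = \left(-4\right) \left(-6\right) 0 = 24 \cdot 0 = 0$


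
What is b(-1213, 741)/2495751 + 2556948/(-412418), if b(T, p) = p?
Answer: -1063533321035/171548772653 ≈ -6.1996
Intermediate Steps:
b(-1213, 741)/2495751 + 2556948/(-412418) = 741/2495751 + 2556948/(-412418) = 741*(1/2495751) + 2556948*(-1/412418) = 247/831917 - 1278474/206209 = -1063533321035/171548772653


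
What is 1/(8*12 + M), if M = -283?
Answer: -1/187 ≈ -0.0053476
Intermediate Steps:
1/(8*12 + M) = 1/(8*12 - 283) = 1/(96 - 283) = 1/(-187) = -1/187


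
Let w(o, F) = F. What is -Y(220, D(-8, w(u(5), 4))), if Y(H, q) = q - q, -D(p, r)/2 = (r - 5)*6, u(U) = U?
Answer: 0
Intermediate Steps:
D(p, r) = 60 - 12*r (D(p, r) = -2*(r - 5)*6 = -2*(-5 + r)*6 = -2*(-30 + 6*r) = 60 - 12*r)
Y(H, q) = 0
-Y(220, D(-8, w(u(5), 4))) = -1*0 = 0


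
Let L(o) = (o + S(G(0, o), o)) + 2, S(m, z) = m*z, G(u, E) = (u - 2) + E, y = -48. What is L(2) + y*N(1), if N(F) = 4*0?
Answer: 4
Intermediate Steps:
G(u, E) = -2 + E + u (G(u, E) = (-2 + u) + E = -2 + E + u)
L(o) = 2 + o + o*(-2 + o) (L(o) = (o + (-2 + o + 0)*o) + 2 = (o + (-2 + o)*o) + 2 = (o + o*(-2 + o)) + 2 = 2 + o + o*(-2 + o))
N(F) = 0
L(2) + y*N(1) = (2 + 2² - 1*2) - 48*0 = (2 + 4 - 2) + 0 = 4 + 0 = 4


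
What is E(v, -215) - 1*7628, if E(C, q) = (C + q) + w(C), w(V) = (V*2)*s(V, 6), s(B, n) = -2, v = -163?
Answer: -7354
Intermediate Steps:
w(V) = -4*V (w(V) = (V*2)*(-2) = (2*V)*(-2) = -4*V)
E(C, q) = q - 3*C (E(C, q) = (C + q) - 4*C = q - 3*C)
E(v, -215) - 1*7628 = (-215 - 3*(-163)) - 1*7628 = (-215 + 489) - 7628 = 274 - 7628 = -7354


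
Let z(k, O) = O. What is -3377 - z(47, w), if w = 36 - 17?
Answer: -3396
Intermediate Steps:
w = 19
-3377 - z(47, w) = -3377 - 1*19 = -3377 - 19 = -3396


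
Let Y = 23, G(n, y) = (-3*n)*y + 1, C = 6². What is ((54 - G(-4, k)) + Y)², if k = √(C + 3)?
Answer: 11392 - 1824*√39 ≈ 1.1237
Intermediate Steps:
C = 36
k = √39 (k = √(36 + 3) = √39 ≈ 6.2450)
G(n, y) = 1 - 3*n*y (G(n, y) = -3*n*y + 1 = 1 - 3*n*y)
((54 - G(-4, k)) + Y)² = ((54 - (1 - 3*(-4)*√39)) + 23)² = ((54 - (1 + 12*√39)) + 23)² = ((54 + (-1 - 12*√39)) + 23)² = ((53 - 12*√39) + 23)² = (76 - 12*√39)²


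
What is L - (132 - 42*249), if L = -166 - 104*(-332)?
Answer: 44688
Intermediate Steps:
L = 34362 (L = -166 + 34528 = 34362)
L - (132 - 42*249) = 34362 - (132 - 42*249) = 34362 - (132 - 10458) = 34362 - 1*(-10326) = 34362 + 10326 = 44688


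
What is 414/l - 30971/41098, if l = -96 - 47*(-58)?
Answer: -32219579/54043870 ≈ -0.59617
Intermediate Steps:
l = 2630 (l = -96 + 2726 = 2630)
414/l - 30971/41098 = 414/2630 - 30971/41098 = 414*(1/2630) - 30971*1/41098 = 207/1315 - 30971/41098 = -32219579/54043870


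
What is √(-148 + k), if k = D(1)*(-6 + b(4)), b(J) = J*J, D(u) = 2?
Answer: 8*I*√2 ≈ 11.314*I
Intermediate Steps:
b(J) = J²
k = 20 (k = 2*(-6 + 4²) = 2*(-6 + 16) = 2*10 = 20)
√(-148 + k) = √(-148 + 20) = √(-128) = 8*I*√2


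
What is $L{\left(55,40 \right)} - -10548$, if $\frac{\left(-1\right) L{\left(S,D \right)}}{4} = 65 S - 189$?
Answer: $-2996$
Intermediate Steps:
$L{\left(S,D \right)} = 756 - 260 S$ ($L{\left(S,D \right)} = - 4 \left(65 S - 189\right) = - 4 \left(-189 + 65 S\right) = 756 - 260 S$)
$L{\left(55,40 \right)} - -10548 = \left(756 - 14300\right) - -10548 = \left(756 - 14300\right) + 10548 = -13544 + 10548 = -2996$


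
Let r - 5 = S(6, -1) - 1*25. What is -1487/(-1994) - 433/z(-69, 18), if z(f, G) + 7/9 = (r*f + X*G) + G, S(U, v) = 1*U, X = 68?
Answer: 21768637/39610810 ≈ 0.54956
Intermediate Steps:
S(U, v) = U
r = -14 (r = 5 + (6 - 1*25) = 5 + (6 - 25) = 5 - 19 = -14)
z(f, G) = -7/9 - 14*f + 69*G (z(f, G) = -7/9 + ((-14*f + 68*G) + G) = -7/9 + (-14*f + 69*G) = -7/9 - 14*f + 69*G)
-1487/(-1994) - 433/z(-69, 18) = -1487/(-1994) - 433/(-7/9 - 14*(-69) + 69*18) = -1487*(-1/1994) - 433/(-7/9 + 966 + 1242) = 1487/1994 - 433/19865/9 = 1487/1994 - 433*9/19865 = 1487/1994 - 3897/19865 = 21768637/39610810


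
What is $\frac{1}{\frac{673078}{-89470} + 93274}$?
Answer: $\frac{44735}{4172275851} \approx 1.0722 \cdot 10^{-5}$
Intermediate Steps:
$\frac{1}{\frac{673078}{-89470} + 93274} = \frac{1}{673078 \left(- \frac{1}{89470}\right) + 93274} = \frac{1}{- \frac{336539}{44735} + 93274} = \frac{1}{\frac{4172275851}{44735}} = \frac{44735}{4172275851}$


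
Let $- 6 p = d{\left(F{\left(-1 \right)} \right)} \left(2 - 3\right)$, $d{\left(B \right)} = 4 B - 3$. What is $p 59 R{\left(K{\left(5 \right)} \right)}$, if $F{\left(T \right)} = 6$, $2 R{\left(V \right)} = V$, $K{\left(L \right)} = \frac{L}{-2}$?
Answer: $- \frac{2065}{8} \approx -258.13$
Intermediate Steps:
$K{\left(L \right)} = - \frac{L}{2}$ ($K{\left(L \right)} = L \left(- \frac{1}{2}\right) = - \frac{L}{2}$)
$R{\left(V \right)} = \frac{V}{2}$
$d{\left(B \right)} = -3 + 4 B$
$p = \frac{7}{2}$ ($p = - \frac{\left(-3 + 4 \cdot 6\right) \left(2 - 3\right)}{6} = - \frac{\left(-3 + 24\right) \left(-1\right)}{6} = - \frac{21 \left(-1\right)}{6} = \left(- \frac{1}{6}\right) \left(-21\right) = \frac{7}{2} \approx 3.5$)
$p 59 R{\left(K{\left(5 \right)} \right)} = \frac{7}{2} \cdot 59 \frac{\left(- \frac{1}{2}\right) 5}{2} = \frac{413 \cdot \frac{1}{2} \left(- \frac{5}{2}\right)}{2} = \frac{413}{2} \left(- \frac{5}{4}\right) = - \frac{2065}{8}$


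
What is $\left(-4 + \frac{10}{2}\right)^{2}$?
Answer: $1$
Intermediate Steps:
$\left(-4 + \frac{10}{2}\right)^{2} = \left(-4 + 10 \cdot \frac{1}{2}\right)^{2} = \left(-4 + 5\right)^{2} = 1^{2} = 1$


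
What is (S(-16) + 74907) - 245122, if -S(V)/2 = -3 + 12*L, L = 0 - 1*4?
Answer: -170113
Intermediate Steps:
L = -4 (L = 0 - 4 = -4)
S(V) = 102 (S(V) = -2*(-3 + 12*(-4)) = -2*(-3 - 48) = -2*(-51) = 102)
(S(-16) + 74907) - 245122 = (102 + 74907) - 245122 = 75009 - 245122 = -170113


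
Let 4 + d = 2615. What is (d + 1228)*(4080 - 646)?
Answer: 13183126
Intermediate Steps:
d = 2611 (d = -4 + 2615 = 2611)
(d + 1228)*(4080 - 646) = (2611 + 1228)*(4080 - 646) = 3839*3434 = 13183126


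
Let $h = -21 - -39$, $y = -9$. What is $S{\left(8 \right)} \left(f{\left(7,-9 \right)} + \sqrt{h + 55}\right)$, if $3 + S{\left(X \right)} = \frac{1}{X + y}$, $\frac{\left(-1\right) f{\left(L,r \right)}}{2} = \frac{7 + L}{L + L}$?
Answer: $8 - 4 \sqrt{73} \approx -26.176$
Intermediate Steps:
$h = 18$ ($h = -21 + 39 = 18$)
$f{\left(L,r \right)} = - \frac{7 + L}{L}$ ($f{\left(L,r \right)} = - 2 \frac{7 + L}{L + L} = - 2 \frac{7 + L}{2 L} = - \frac{7 + L}{L}$)
$S{\left(X \right)} = -3 + \frac{1}{-9 + X}$ ($S{\left(X \right)} = -3 + \frac{1}{X - 9} = -3 + \frac{1}{-9 + X}$)
$S{\left(8 \right)} \left(f{\left(7,-9 \right)} + \sqrt{h + 55}\right) = \frac{28 - 24}{-9 + 8} \left(\frac{-7 - 7}{7} + \sqrt{18 + 55}\right) = \frac{28 - 24}{-1} \left(\frac{-7 - 7}{7} + \sqrt{73}\right) = \left(-1\right) 4 \left(\frac{1}{7} \left(-14\right) + \sqrt{73}\right) = - 4 \left(-2 + \sqrt{73}\right) = 8 - 4 \sqrt{73}$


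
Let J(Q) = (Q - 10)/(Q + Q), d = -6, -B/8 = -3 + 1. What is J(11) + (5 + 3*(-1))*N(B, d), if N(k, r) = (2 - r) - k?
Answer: -351/22 ≈ -15.955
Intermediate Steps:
B = 16 (B = -8*(-3 + 1) = -8*(-2) = 16)
N(k, r) = 2 - k - r
J(Q) = (-10 + Q)/(2*Q) (J(Q) = (-10 + Q)/((2*Q)) = (-10 + Q)*(1/(2*Q)) = (-10 + Q)/(2*Q))
J(11) + (5 + 3*(-1))*N(B, d) = (½)*(-10 + 11)/11 + (5 + 3*(-1))*(2 - 1*16 - 1*(-6)) = (½)*(1/11)*1 + (5 - 3)*(2 - 16 + 6) = 1/22 + 2*(-8) = 1/22 - 16 = -351/22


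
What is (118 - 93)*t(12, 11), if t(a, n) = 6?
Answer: 150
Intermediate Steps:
(118 - 93)*t(12, 11) = (118 - 93)*6 = 25*6 = 150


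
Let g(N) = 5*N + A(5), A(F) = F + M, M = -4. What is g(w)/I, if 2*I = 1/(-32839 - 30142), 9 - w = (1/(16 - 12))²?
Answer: -46039111/8 ≈ -5.7549e+6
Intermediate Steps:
w = 143/16 (w = 9 - (1/(16 - 12))² = 9 - (1/4)² = 9 - (¼)² = 9 - 1*1/16 = 9 - 1/16 = 143/16 ≈ 8.9375)
A(F) = -4 + F (A(F) = F - 4 = -4 + F)
g(N) = 1 + 5*N (g(N) = 5*N + (-4 + 5) = 5*N + 1 = 1 + 5*N)
I = -1/125962 (I = 1/(2*(-32839 - 30142)) = (½)/(-62981) = (½)*(-1/62981) = -1/125962 ≈ -7.9389e-6)
g(w)/I = (1 + 5*(143/16))/(-1/125962) = (1 + 715/16)*(-125962) = (731/16)*(-125962) = -46039111/8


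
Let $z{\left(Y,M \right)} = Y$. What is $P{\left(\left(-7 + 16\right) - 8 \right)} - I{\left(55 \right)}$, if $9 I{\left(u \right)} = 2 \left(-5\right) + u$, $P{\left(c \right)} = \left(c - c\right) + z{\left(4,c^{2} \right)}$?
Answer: $-1$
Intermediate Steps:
$P{\left(c \right)} = 4$ ($P{\left(c \right)} = \left(c - c\right) + 4 = 0 + 4 = 4$)
$I{\left(u \right)} = - \frac{10}{9} + \frac{u}{9}$ ($I{\left(u \right)} = \frac{2 \left(-5\right) + u}{9} = \frac{-10 + u}{9} = - \frac{10}{9} + \frac{u}{9}$)
$P{\left(\left(-7 + 16\right) - 8 \right)} - I{\left(55 \right)} = 4 - \left(- \frac{10}{9} + \frac{1}{9} \cdot 55\right) = 4 - \left(- \frac{10}{9} + \frac{55}{9}\right) = 4 - 5 = -1$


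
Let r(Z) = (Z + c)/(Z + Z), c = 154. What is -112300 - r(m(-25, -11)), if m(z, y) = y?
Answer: -224587/2 ≈ -1.1229e+5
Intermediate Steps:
r(Z) = (154 + Z)/(2*Z) (r(Z) = (Z + 154)/(Z + Z) = (154 + Z)/((2*Z)) = (154 + Z)*(1/(2*Z)) = (154 + Z)/(2*Z))
-112300 - r(m(-25, -11)) = -112300 - (154 - 11)/(2*(-11)) = -112300 - (-1)*143/(2*11) = -112300 - 1*(-13/2) = -112300 + 13/2 = -224587/2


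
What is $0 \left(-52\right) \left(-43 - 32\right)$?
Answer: $0$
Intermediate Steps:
$0 \left(-52\right) \left(-43 - 32\right) = 0 \left(-43 - 32\right) = 0 \left(-75\right) = 0$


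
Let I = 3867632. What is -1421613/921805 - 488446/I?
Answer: -2974263947723/1782601257880 ≈ -1.6685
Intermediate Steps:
-1421613/921805 - 488446/I = -1421613/921805 - 488446/3867632 = -1421613*1/921805 - 488446*1/3867632 = -1421613/921805 - 244223/1933816 = -2974263947723/1782601257880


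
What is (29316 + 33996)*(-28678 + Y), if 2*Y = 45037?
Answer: -389970264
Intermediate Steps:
Y = 45037/2 (Y = (½)*45037 = 45037/2 ≈ 22519.)
(29316 + 33996)*(-28678 + Y) = (29316 + 33996)*(-28678 + 45037/2) = 63312*(-12319/2) = -389970264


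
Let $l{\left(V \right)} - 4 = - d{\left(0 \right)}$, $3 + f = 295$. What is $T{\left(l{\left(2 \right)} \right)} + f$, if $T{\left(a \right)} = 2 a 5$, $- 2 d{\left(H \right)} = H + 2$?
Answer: $342$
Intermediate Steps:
$d{\left(H \right)} = -1 - \frac{H}{2}$ ($d{\left(H \right)} = - \frac{H + 2}{2} = - \frac{2 + H}{2} = -1 - \frac{H}{2}$)
$f = 292$ ($f = -3 + 295 = 292$)
$l{\left(V \right)} = 5$ ($l{\left(V \right)} = 4 - \left(-1 - 0\right) = 4 - \left(-1 + 0\right) = 4 - -1 = 4 + 1 = 5$)
$T{\left(a \right)} = 10 a$
$T{\left(l{\left(2 \right)} \right)} + f = 10 \cdot 5 + 292 = 50 + 292 = 342$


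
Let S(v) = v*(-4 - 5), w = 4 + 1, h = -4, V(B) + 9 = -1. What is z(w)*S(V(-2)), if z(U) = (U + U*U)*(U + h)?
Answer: 2700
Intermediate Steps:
V(B) = -10 (V(B) = -9 - 1 = -10)
w = 5
z(U) = (-4 + U)*(U + U²) (z(U) = (U + U*U)*(U - 4) = (U + U²)*(-4 + U) = (-4 + U)*(U + U²))
S(v) = -9*v (S(v) = v*(-9) = -9*v)
z(w)*S(V(-2)) = (5*(-4 + 5² - 3*5))*(-9*(-10)) = (5*(-4 + 25 - 15))*90 = (5*6)*90 = 30*90 = 2700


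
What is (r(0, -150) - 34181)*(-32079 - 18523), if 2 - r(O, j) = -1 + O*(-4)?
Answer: 1729475156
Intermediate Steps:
r(O, j) = 3 + 4*O (r(O, j) = 2 - (-1 + O*(-4)) = 2 - (-1 - 4*O) = 2 + (1 + 4*O) = 3 + 4*O)
(r(0, -150) - 34181)*(-32079 - 18523) = ((3 + 4*0) - 34181)*(-32079 - 18523) = ((3 + 0) - 34181)*(-50602) = (3 - 34181)*(-50602) = -34178*(-50602) = 1729475156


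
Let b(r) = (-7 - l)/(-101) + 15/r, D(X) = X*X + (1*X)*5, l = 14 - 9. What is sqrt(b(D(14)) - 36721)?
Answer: I*sqrt(26504428748014)/26866 ≈ 191.63*I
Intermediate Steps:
l = 5
D(X) = X**2 + 5*X (D(X) = X**2 + X*5 = X**2 + 5*X)
b(r) = 12/101 + 15/r (b(r) = (-7 - 1*5)/(-101) + 15/r = (-7 - 5)*(-1/101) + 15/r = -12*(-1/101) + 15/r = 12/101 + 15/r)
sqrt(b(D(14)) - 36721) = sqrt((12/101 + 15/((14*(5 + 14)))) - 36721) = sqrt((12/101 + 15/((14*19))) - 36721) = sqrt((12/101 + 15/266) - 36721) = sqrt(4707/26866 - 36721) = sqrt(-986541679/26866) = I*sqrt(26504428748014)/26866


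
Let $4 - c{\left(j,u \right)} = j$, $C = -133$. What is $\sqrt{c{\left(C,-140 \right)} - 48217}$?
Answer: $4 i \sqrt{3005} \approx 219.27 i$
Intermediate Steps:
$c{\left(j,u \right)} = 4 - j$
$\sqrt{c{\left(C,-140 \right)} - 48217} = \sqrt{\left(4 - -133\right) - 48217} = \sqrt{\left(4 + 133\right) - 48217} = \sqrt{137 - 48217} = \sqrt{-48080} = 4 i \sqrt{3005}$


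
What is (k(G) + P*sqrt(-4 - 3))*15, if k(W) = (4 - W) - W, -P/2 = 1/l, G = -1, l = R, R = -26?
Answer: 90 + 15*I*sqrt(7)/13 ≈ 90.0 + 3.0528*I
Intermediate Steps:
l = -26
P = 1/13 (P = -2/(-26) = -2*(-1/26) = 1/13 ≈ 0.076923)
k(W) = 4 - 2*W
(k(G) + P*sqrt(-4 - 3))*15 = ((4 - 2*(-1)) + sqrt(-4 - 3)/13)*15 = ((4 + 2) + sqrt(-7)/13)*15 = (6 + (I*sqrt(7))/13)*15 = (6 + I*sqrt(7)/13)*15 = 90 + 15*I*sqrt(7)/13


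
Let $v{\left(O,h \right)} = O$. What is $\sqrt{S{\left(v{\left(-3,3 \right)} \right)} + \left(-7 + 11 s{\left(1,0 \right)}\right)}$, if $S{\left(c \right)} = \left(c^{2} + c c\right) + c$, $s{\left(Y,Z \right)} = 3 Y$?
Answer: $\sqrt{41} \approx 6.4031$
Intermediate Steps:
$S{\left(c \right)} = c + 2 c^{2}$ ($S{\left(c \right)} = \left(c^{2} + c^{2}\right) + c = 2 c^{2} + c = c + 2 c^{2}$)
$\sqrt{S{\left(v{\left(-3,3 \right)} \right)} + \left(-7 + 11 s{\left(1,0 \right)}\right)} = \sqrt{- 3 \left(1 + 2 \left(-3\right)\right) - \left(7 - 11 \cdot 3 \cdot 1\right)} = \sqrt{- 3 \left(1 - 6\right) + \left(-7 + 11 \cdot 3\right)} = \sqrt{\left(-3\right) \left(-5\right) + \left(-7 + 33\right)} = \sqrt{15 + 26} = \sqrt{41}$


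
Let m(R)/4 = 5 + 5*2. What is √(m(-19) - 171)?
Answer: I*√111 ≈ 10.536*I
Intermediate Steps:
m(R) = 60 (m(R) = 4*(5 + 5*2) = 4*(5 + 10) = 4*15 = 60)
√(m(-19) - 171) = √(60 - 171) = √(-111) = I*√111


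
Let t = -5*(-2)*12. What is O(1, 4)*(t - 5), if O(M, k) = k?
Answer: 460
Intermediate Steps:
t = 120 (t = 10*12 = 120)
O(1, 4)*(t - 5) = 4*(120 - 5) = 4*115 = 460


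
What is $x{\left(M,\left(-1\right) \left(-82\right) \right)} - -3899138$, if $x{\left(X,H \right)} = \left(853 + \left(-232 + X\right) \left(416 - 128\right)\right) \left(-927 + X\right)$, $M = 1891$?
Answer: $465312918$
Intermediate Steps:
$x{\left(X,H \right)} = \left(-65963 + 288 X\right) \left(-927 + X\right)$ ($x{\left(X,H \right)} = \left(853 + \left(-232 + X\right) 288\right) \left(-927 + X\right) = \left(853 + \left(-66816 + 288 X\right)\right) \left(-927 + X\right) = \left(-65963 + 288 X\right) \left(-927 + X\right)$)
$x{\left(M,\left(-1\right) \left(-82\right) \right)} - -3899138 = \left(61147701 - 629587649 + 288 \cdot 1891^{2}\right) - -3899138 = \left(61147701 - 629587649 + 288 \cdot 3575881\right) + 3899138 = \left(61147701 - 629587649 + 1029853728\right) + 3899138 = 461413780 + 3899138 = 465312918$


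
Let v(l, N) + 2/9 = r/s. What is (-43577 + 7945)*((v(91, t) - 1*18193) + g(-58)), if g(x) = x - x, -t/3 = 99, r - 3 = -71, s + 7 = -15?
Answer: 64166925136/99 ≈ 6.4815e+8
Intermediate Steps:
s = -22 (s = -7 - 15 = -22)
r = -68 (r = 3 - 71 = -68)
t = -297 (t = -3*99 = -297)
g(x) = 0
v(l, N) = 284/99 (v(l, N) = -2/9 - 68/(-22) = -2/9 - 68*(-1/22) = -2/9 + 34/11 = 284/99)
(-43577 + 7945)*((v(91, t) - 1*18193) + g(-58)) = (-43577 + 7945)*((284/99 - 1*18193) + 0) = -35632*((284/99 - 18193) + 0) = -35632*(-1800823/99 + 0) = -35632*(-1800823/99) = 64166925136/99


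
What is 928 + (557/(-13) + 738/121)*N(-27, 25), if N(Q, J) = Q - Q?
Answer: 928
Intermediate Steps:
N(Q, J) = 0
928 + (557/(-13) + 738/121)*N(-27, 25) = 928 + (557/(-13) + 738/121)*0 = 928 + (557*(-1/13) + 738*(1/121))*0 = 928 + (-557/13 + 738/121)*0 = 928 - 57803/1573*0 = 928 + 0 = 928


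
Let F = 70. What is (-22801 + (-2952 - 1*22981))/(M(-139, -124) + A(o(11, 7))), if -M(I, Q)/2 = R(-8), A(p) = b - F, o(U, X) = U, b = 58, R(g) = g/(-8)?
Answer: 3481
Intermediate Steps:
R(g) = -g/8 (R(g) = g*(-1/8) = -g/8)
A(p) = -12 (A(p) = 58 - 1*70 = 58 - 70 = -12)
M(I, Q) = -2 (M(I, Q) = -(-1)*(-8)/4 = -2*1 = -2)
(-22801 + (-2952 - 1*22981))/(M(-139, -124) + A(o(11, 7))) = (-22801 + (-2952 - 1*22981))/(-2 - 12) = (-22801 + (-2952 - 22981))/(-14) = (-22801 - 25933)*(-1/14) = -48734*(-1/14) = 3481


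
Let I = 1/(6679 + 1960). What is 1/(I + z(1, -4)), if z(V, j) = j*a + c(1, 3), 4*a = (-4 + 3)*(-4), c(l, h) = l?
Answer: -8639/25916 ≈ -0.33335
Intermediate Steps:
a = 1 (a = ((-4 + 3)*(-4))/4 = (-1*(-4))/4 = (¼)*4 = 1)
I = 1/8639 ≈ 0.00011575
z(V, j) = 1 + j (z(V, j) = j*1 + 1 = j + 1 = 1 + j)
1/(I + z(1, -4)) = 1/(1/8639 + (1 - 4)) = 1/(1/8639 - 3) = 1/(-25916/8639) = -8639/25916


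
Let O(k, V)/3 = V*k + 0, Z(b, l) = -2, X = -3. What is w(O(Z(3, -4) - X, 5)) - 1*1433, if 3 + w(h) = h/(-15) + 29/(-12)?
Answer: -17273/12 ≈ -1439.4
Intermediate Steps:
O(k, V) = 3*V*k (O(k, V) = 3*(V*k + 0) = 3*(V*k) = 3*V*k)
w(h) = -65/12 - h/15 (w(h) = -3 + (h/(-15) + 29/(-12)) = -3 + (h*(-1/15) + 29*(-1/12)) = -3 + (-h/15 - 29/12) = -3 + (-29/12 - h/15) = -65/12 - h/15)
w(O(Z(3, -4) - X, 5)) - 1*1433 = (-65/12 - 5*(-2 - 1*(-3))/5) - 1*1433 = (-65/12 - 5*(-2 + 3)/5) - 1433 = (-65/12 - 5/5) - 1433 = (-65/12 - 1/15*15) - 1433 = (-65/12 - 1) - 1433 = -77/12 - 1433 = -17273/12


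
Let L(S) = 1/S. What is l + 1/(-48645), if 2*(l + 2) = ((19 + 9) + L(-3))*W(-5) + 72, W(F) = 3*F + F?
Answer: -11804521/48645 ≈ -242.67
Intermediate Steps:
W(F) = 4*F
l = -728/3 (l = -2 + (((19 + 9) + 1/(-3))*(4*(-5)) + 72)/2 = -2 + ((28 - 1/3)*(-20) + 72)/2 = -2 + ((83/3)*(-20) + 72)/2 = -2 + (-1660/3 + 72)/2 = -2 + (1/2)*(-1444/3) = -2 - 722/3 = -728/3 ≈ -242.67)
l + 1/(-48645) = -728/3 + 1/(-48645) = -728/3 - 1/48645 = -11804521/48645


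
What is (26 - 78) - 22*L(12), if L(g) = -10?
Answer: 168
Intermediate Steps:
(26 - 78) - 22*L(12) = (26 - 78) - 22*(-10) = -52 + 220 = 168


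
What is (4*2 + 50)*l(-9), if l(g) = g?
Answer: -522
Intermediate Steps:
(4*2 + 50)*l(-9) = (4*2 + 50)*(-9) = (8 + 50)*(-9) = 58*(-9) = -522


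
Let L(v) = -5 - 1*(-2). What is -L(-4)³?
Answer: 27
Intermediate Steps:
L(v) = -3 (L(v) = -5 + 2 = -3)
-L(-4)³ = -1*(-3)³ = -1*(-27) = 27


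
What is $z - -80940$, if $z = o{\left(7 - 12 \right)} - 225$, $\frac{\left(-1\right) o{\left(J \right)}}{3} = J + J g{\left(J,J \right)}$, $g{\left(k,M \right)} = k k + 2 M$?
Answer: $80955$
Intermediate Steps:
$g{\left(k,M \right)} = k^{2} + 2 M$
$o{\left(J \right)} = - 3 J - 3 J \left(J^{2} + 2 J\right)$ ($o{\left(J \right)} = - 3 \left(J + J \left(J^{2} + 2 J\right)\right) = - 3 J - 3 J \left(J^{2} + 2 J\right)$)
$z = 15$ ($z = - 3 \left(7 - 12\right) \left(1 + \left(7 - 12\right)^{2} + 2 \left(7 - 12\right)\right) - 225 = \left(-3\right) \left(-5\right) \left(1 + \left(-5\right)^{2} + 2 \left(-5\right)\right) - 225 = \left(-3\right) \left(-5\right) \left(1 + 25 - 10\right) - 225 = \left(-3\right) \left(-5\right) 16 - 225 = 240 - 225 = 15$)
$z - -80940 = 15 - -80940 = 15 + 80940 = 80955$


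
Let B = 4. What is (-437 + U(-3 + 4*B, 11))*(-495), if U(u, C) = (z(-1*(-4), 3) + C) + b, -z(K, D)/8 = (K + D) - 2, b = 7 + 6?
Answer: 224235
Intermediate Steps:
b = 13
z(K, D) = 16 - 8*D - 8*K (z(K, D) = -8*((K + D) - 2) = -8*((D + K) - 2) = -8*(-2 + D + K) = 16 - 8*D - 8*K)
U(u, C) = -27 + C (U(u, C) = ((16 - 8*3 - (-8)*(-4)) + C) + 13 = ((16 - 24 - 8*4) + C) + 13 = ((16 - 24 - 32) + C) + 13 = (-40 + C) + 13 = -27 + C)
(-437 + U(-3 + 4*B, 11))*(-495) = (-437 + (-27 + 11))*(-495) = (-437 - 16)*(-495) = -453*(-495) = 224235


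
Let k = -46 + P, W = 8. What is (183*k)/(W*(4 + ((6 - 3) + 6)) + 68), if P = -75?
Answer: -22143/172 ≈ -128.74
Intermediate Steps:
k = -121 (k = -46 - 75 = -121)
(183*k)/(W*(4 + ((6 - 3) + 6)) + 68) = (183*(-121))/(8*(4 + ((6 - 3) + 6)) + 68) = -22143/(8*(4 + (3 + 6)) + 68) = -22143/(8*(4 + 9) + 68) = -22143/(8*13 + 68) = -22143/(104 + 68) = -22143/172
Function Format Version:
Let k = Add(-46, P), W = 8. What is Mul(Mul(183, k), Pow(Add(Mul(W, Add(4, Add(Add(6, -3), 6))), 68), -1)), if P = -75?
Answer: Rational(-22143, 172) ≈ -128.74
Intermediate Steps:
k = -121 (k = Add(-46, -75) = -121)
Mul(Mul(183, k), Pow(Add(Mul(W, Add(4, Add(Add(6, -3), 6))), 68), -1)) = Mul(Mul(183, -121), Pow(Add(Mul(8, Add(4, Add(Add(6, -3), 6))), 68), -1)) = Mul(-22143, Pow(Add(Mul(8, Add(4, Add(3, 6))), 68), -1)) = Mul(-22143, Pow(Add(Mul(8, Add(4, 9)), 68), -1)) = Mul(-22143, Pow(Add(Mul(8, 13), 68), -1)) = Mul(-22143, Pow(Add(104, 68), -1)) = Mul(-22143, Pow(172, -1)) = Mul(-22143, Rational(1, 172)) = Rational(-22143, 172)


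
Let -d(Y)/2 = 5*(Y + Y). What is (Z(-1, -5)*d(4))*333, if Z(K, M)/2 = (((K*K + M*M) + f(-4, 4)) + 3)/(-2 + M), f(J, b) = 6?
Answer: 266400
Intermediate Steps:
d(Y) = -20*Y (d(Y) = -10*(Y + Y) = -10*2*Y = -20*Y)
Z(K, M) = 2*(9 + K² + M²)/(-2 + M) (Z(K, M) = 2*((((K*K + M*M) + 6) + 3)/(-2 + M)) = 2*((((K² + M²) + 6) + 3)/(-2 + M)) = 2*(((6 + K² + M²) + 3)/(-2 + M)) = 2*((9 + K² + M²)/(-2 + M)) = 2*(9 + K² + M²)/(-2 + M))
(Z(-1, -5)*d(4))*333 = ((2*(9 + (-1)² + (-5)²)/(-2 - 5))*(-20*4))*333 = ((2*(9 + 1 + 25)/(-7))*(-80))*333 = ((2*(-⅐)*35)*(-80))*333 = -10*(-80)*333 = 800*333 = 266400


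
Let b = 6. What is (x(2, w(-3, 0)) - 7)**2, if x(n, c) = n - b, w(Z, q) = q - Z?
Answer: 121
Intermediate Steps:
x(n, c) = -6 + n (x(n, c) = n - 1*6 = n - 6 = -6 + n)
(x(2, w(-3, 0)) - 7)**2 = ((-6 + 2) - 7)**2 = (-4 - 7)**2 = (-11)**2 = 121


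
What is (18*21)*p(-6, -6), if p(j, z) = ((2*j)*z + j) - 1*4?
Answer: 23436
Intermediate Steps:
p(j, z) = -4 + j + 2*j*z (p(j, z) = (2*j*z + j) - 4 = (j + 2*j*z) - 4 = -4 + j + 2*j*z)
(18*21)*p(-6, -6) = (18*21)*(-4 - 6 + 2*(-6)*(-6)) = 378*(-4 - 6 + 72) = 378*62 = 23436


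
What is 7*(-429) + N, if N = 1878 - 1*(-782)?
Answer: -343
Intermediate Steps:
N = 2660 (N = 1878 + 782 = 2660)
7*(-429) + N = 7*(-429) + 2660 = -3003 + 2660 = -343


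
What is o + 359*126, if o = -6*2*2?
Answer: 45210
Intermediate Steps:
o = -24 (o = -12*2 = -24)
o + 359*126 = -24 + 359*126 = -24 + 45234 = 45210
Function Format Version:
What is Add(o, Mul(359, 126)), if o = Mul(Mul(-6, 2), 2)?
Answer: 45210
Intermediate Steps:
o = -24 (o = Mul(-12, 2) = -24)
Add(o, Mul(359, 126)) = Add(-24, Mul(359, 126)) = Add(-24, 45234) = 45210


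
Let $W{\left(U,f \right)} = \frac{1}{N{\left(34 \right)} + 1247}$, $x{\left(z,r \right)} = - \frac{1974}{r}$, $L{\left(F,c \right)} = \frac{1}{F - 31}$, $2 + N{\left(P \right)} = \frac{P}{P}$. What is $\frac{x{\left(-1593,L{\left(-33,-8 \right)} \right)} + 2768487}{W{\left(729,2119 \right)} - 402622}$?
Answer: $- \frac{400772162}{55740779} \approx -7.1899$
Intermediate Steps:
$N{\left(P \right)} = -1$ ($N{\left(P \right)} = -2 + \frac{P}{P} = -2 + 1 = -1$)
$L{\left(F,c \right)} = \frac{1}{-31 + F}$
$W{\left(U,f \right)} = \frac{1}{1246}$ ($W{\left(U,f \right)} = \frac{1}{-1 + 1247} = \frac{1}{1246}$)
$\frac{x{\left(-1593,L{\left(-33,-8 \right)} \right)} + 2768487}{W{\left(729,2119 \right)} - 402622} = \frac{- \frac{1974}{\frac{1}{-31 - 33}} + 2768487}{\frac{1}{1246} - 402622} = \frac{- \frac{1974}{\frac{1}{-64}} + 2768487}{- \frac{501667011}{1246}} = \left(- \frac{1974}{- \frac{1}{64}} + 2768487\right) \left(- \frac{1246}{501667011}\right) = \left(\left(-1974\right) \left(-64\right) + 2768487\right) \left(- \frac{1246}{501667011}\right) = \left(126336 + 2768487\right) \left(- \frac{1246}{501667011}\right) = 2894823 \left(- \frac{1246}{501667011}\right) = - \frac{400772162}{55740779}$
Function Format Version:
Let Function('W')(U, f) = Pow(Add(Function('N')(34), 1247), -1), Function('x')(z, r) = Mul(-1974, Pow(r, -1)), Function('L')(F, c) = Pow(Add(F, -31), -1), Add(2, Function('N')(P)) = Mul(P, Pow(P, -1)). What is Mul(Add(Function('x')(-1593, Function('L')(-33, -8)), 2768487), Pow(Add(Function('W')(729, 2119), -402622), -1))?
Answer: Rational(-400772162, 55740779) ≈ -7.1899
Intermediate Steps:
Function('N')(P) = -1 (Function('N')(P) = Add(-2, Mul(P, Pow(P, -1))) = Add(-2, 1) = -1)
Function('L')(F, c) = Pow(Add(-31, F), -1)
Function('W')(U, f) = Rational(1, 1246) (Function('W')(U, f) = Pow(Add(-1, 1247), -1) = Pow(1246, -1) = Rational(1, 1246))
Mul(Add(Function('x')(-1593, Function('L')(-33, -8)), 2768487), Pow(Add(Function('W')(729, 2119), -402622), -1)) = Mul(Add(Mul(-1974, Pow(Pow(Add(-31, -33), -1), -1)), 2768487), Pow(Add(Rational(1, 1246), -402622), -1)) = Mul(Add(Mul(-1974, Pow(Pow(-64, -1), -1)), 2768487), Pow(Rational(-501667011, 1246), -1)) = Mul(Add(Mul(-1974, Pow(Rational(-1, 64), -1)), 2768487), Rational(-1246, 501667011)) = Mul(Add(Mul(-1974, -64), 2768487), Rational(-1246, 501667011)) = Mul(Add(126336, 2768487), Rational(-1246, 501667011)) = Mul(2894823, Rational(-1246, 501667011)) = Rational(-400772162, 55740779)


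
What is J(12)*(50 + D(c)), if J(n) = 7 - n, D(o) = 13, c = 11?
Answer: -315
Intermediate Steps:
J(12)*(50 + D(c)) = (7 - 1*12)*(50 + 13) = (7 - 12)*63 = -5*63 = -315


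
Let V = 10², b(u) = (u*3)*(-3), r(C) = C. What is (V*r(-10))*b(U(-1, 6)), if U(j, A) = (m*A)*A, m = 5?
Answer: 1620000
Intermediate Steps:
U(j, A) = 5*A² (U(j, A) = (5*A)*A = 5*A²)
b(u) = -9*u (b(u) = (3*u)*(-3) = -9*u)
V = 100
(V*r(-10))*b(U(-1, 6)) = (100*(-10))*(-45*6²) = -(-9000)*5*36 = -(-9000)*180 = -1000*(-1620) = 1620000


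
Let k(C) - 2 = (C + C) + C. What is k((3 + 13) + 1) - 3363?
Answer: -3310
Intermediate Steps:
k(C) = 2 + 3*C (k(C) = 2 + ((C + C) + C) = 2 + (2*C + C) = 2 + 3*C)
k((3 + 13) + 1) - 3363 = (2 + 3*((3 + 13) + 1)) - 3363 = (2 + 3*(16 + 1)) - 3363 = (2 + 3*17) - 3363 = (2 + 51) - 3363 = 53 - 3363 = -3310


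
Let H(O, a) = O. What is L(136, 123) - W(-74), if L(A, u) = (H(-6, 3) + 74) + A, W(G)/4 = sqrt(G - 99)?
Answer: 204 - 4*I*sqrt(173) ≈ 204.0 - 52.612*I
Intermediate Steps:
W(G) = 4*sqrt(-99 + G) (W(G) = 4*sqrt(G - 99) = 4*sqrt(-99 + G))
L(A, u) = 68 + A (L(A, u) = (-6 + 74) + A = 68 + A)
L(136, 123) - W(-74) = (68 + 136) - 4*sqrt(-99 - 74) = 204 - 4*sqrt(-173) = 204 - 4*I*sqrt(173)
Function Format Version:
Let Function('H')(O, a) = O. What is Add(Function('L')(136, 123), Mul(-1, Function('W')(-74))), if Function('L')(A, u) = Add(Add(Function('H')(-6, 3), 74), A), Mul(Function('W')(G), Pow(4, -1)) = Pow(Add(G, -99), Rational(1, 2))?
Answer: Add(204, Mul(-4, I, Pow(173, Rational(1, 2)))) ≈ Add(204.00, Mul(-52.612, I))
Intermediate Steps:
Function('W')(G) = Mul(4, Pow(Add(-99, G), Rational(1, 2))) (Function('W')(G) = Mul(4, Pow(Add(G, -99), Rational(1, 2))) = Mul(4, Pow(Add(-99, G), Rational(1, 2))))
Function('L')(A, u) = Add(68, A) (Function('L')(A, u) = Add(Add(-6, 74), A) = Add(68, A))
Add(Function('L')(136, 123), Mul(-1, Function('W')(-74))) = Add(Add(68, 136), Mul(-1, Mul(4, Pow(Add(-99, -74), Rational(1, 2))))) = Add(204, Mul(-1, Mul(4, Pow(-173, Rational(1, 2))))) = Add(204, Mul(-1, Mul(4, Mul(I, Pow(173, Rational(1, 2)))))) = Add(204, Mul(-1, Mul(4, I, Pow(173, Rational(1, 2))))) = Add(204, Mul(-4, I, Pow(173, Rational(1, 2))))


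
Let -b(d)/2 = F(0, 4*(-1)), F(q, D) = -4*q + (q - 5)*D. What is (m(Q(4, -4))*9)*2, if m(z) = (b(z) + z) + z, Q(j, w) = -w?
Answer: -576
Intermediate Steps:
F(q, D) = -4*q + D*(-5 + q) (F(q, D) = -4*q + (-5 + q)*D = -4*q + D*(-5 + q))
b(d) = -40 (b(d) = -2*(-20*(-1) - 4*0 + (4*(-1))*0) = -2*(-5*(-4) + 0 - 4*0) = -2*(20 + 0 + 0) = -2*20 = -40)
m(z) = -40 + 2*z (m(z) = (-40 + z) + z = -40 + 2*z)
(m(Q(4, -4))*9)*2 = ((-40 + 2*(-1*(-4)))*9)*2 = ((-40 + 2*4)*9)*2 = ((-40 + 8)*9)*2 = -32*9*2 = -288*2 = -576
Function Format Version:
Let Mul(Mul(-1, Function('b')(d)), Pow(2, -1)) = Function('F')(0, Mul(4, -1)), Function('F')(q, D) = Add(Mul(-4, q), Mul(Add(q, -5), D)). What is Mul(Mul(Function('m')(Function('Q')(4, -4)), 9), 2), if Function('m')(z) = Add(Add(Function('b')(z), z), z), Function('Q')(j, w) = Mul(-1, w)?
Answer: -576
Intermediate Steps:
Function('F')(q, D) = Add(Mul(-4, q), Mul(D, Add(-5, q))) (Function('F')(q, D) = Add(Mul(-4, q), Mul(Add(-5, q), D)) = Add(Mul(-4, q), Mul(D, Add(-5, q))))
Function('b')(d) = -40 (Function('b')(d) = Mul(-2, Add(Mul(-5, Mul(4, -1)), Mul(-4, 0), Mul(Mul(4, -1), 0))) = Mul(-2, Add(Mul(-5, -4), 0, Mul(-4, 0))) = Mul(-2, Add(20, 0, 0)) = Mul(-2, 20) = -40)
Function('m')(z) = Add(-40, Mul(2, z)) (Function('m')(z) = Add(Add(-40, z), z) = Add(-40, Mul(2, z)))
Mul(Mul(Function('m')(Function('Q')(4, -4)), 9), 2) = Mul(Mul(Add(-40, Mul(2, Mul(-1, -4))), 9), 2) = Mul(Mul(Add(-40, Mul(2, 4)), 9), 2) = Mul(Mul(Add(-40, 8), 9), 2) = Mul(Mul(-32, 9), 2) = Mul(-288, 2) = -576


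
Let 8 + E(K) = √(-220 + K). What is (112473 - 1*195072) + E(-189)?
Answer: -82607 + I*√409 ≈ -82607.0 + 20.224*I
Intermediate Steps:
E(K) = -8 + √(-220 + K)
(112473 - 1*195072) + E(-189) = (112473 - 1*195072) + (-8 + √(-220 - 189)) = (112473 - 195072) + (-8 + √(-409)) = -82599 + (-8 + I*√409) = -82607 + I*√409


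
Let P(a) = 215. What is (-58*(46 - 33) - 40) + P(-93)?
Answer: -579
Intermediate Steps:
(-58*(46 - 33) - 40) + P(-93) = (-58*(46 - 33) - 40) + 215 = (-58*13 - 40) + 215 = (-754 - 40) + 215 = -794 + 215 = -579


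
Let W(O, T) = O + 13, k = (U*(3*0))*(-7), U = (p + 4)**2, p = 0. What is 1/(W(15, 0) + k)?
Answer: 1/28 ≈ 0.035714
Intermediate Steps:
U = 16 (U = (0 + 4)**2 = 4**2 = 16)
k = 0 (k = (16*(3*0))*(-7) = (16*0)*(-7) = 0*(-7) = 0)
W(O, T) = 13 + O
1/(W(15, 0) + k) = 1/((13 + 15) + 0) = 1/(28 + 0) = 1/28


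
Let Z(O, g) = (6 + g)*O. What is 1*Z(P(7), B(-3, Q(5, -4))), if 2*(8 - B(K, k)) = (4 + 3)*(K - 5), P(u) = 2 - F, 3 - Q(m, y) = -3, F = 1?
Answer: 42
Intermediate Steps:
Q(m, y) = 6 (Q(m, y) = 3 - 1*(-3) = 3 + 3 = 6)
P(u) = 1 (P(u) = 2 - 1*1 = 2 - 1 = 1)
B(K, k) = 51/2 - 7*K/2 (B(K, k) = 8 - (4 + 3)*(K - 5)/2 = 8 - 7*(-5 + K)/2 = 8 - (-35 + 7*K)/2 = 8 + (35/2 - 7*K/2) = 51/2 - 7*K/2)
Z(O, g) = O*(6 + g)
1*Z(P(7), B(-3, Q(5, -4))) = 1*(1*(6 + (51/2 - 7/2*(-3)))) = 1*(1*(6 + (51/2 + 21/2))) = 1*(1*(6 + 36)) = 1*(1*42) = 1*42 = 42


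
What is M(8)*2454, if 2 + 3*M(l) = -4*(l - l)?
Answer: -1636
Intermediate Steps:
M(l) = -2/3 (M(l) = -2/3 + (-4*(l - l))/3 = -2/3 + (-4*0)/3 = -2/3 + (1/3)*0 = -2/3 + 0 = -2/3)
M(8)*2454 = -2/3*2454 = -1636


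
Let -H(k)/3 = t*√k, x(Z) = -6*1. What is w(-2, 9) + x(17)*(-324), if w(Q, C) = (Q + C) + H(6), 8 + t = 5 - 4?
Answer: 1951 + 21*√6 ≈ 2002.4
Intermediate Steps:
t = -7 (t = -8 + (5 - 4) = -8 + 1 = -7)
x(Z) = -6
H(k) = 21*√k (H(k) = -(-21)*√k = 21*√k)
w(Q, C) = C + Q + 21*√6 (w(Q, C) = (Q + C) + 21*√6 = (C + Q) + 21*√6 = C + Q + 21*√6)
w(-2, 9) + x(17)*(-324) = (9 - 2 + 21*√6) - 6*(-324) = (7 + 21*√6) + 1944 = 1951 + 21*√6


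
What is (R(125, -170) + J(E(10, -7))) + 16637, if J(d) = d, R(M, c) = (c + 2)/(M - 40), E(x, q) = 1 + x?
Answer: 1414912/85 ≈ 16646.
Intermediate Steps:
R(M, c) = (2 + c)/(-40 + M)
(R(125, -170) + J(E(10, -7))) + 16637 = ((2 - 170)/(-40 + 125) + (1 + 10)) + 16637 = (-168/85 + 11) + 16637 = 767/85 + 16637 = 1414912/85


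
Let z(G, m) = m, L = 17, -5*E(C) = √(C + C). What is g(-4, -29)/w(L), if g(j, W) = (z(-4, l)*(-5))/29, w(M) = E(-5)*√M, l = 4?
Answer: -10*I*√170/493 ≈ -0.26447*I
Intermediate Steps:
E(C) = -√2*√C/5 (E(C) = -√(C + C)/5 = -√2*√C/5)
w(M) = -I*√10*√M/5 (w(M) = (-√2*√(-5)/5)*√M = (-√2*I*√5/5)*√M = (-I*√10/5)*√M = -I*√10*√M/5)
g(j, W) = -20/29 (g(j, W) = (4*(-5))/29 = -20*1/29 = -20/29)
g(-4, -29)/w(L) = -20*I*√170/34/29 = -10*I*√170/493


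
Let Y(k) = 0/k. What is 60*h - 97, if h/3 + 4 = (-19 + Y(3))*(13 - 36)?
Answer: 77843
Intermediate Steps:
Y(k) = 0
h = 1299 (h = -12 + 3*((-19 + 0)*(13 - 36)) = -12 + 3*(-19*(-23)) = -12 + 3*437 = -12 + 1311 = 1299)
60*h - 97 = 60*1299 - 97 = 77940 - 97 = 77843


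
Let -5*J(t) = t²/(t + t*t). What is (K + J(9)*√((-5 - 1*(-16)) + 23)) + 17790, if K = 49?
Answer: 17839 - 9*√34/50 ≈ 17838.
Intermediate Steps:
J(t) = -t²/(5*(t + t²)) (J(t) = -t²/(5*(t + t*t)) = -t²/(5*(t + t²)))
(K + J(9)*√((-5 - 1*(-16)) + 23)) + 17790 = (49 + (-1*9/(5 + 5*9))*√((-5 - 1*(-16)) + 23)) + 17790 = (49 + (-1*9/(5 + 45))*√((-5 + 16) + 23)) + 17790 = (49 + (-1*9/50)*√(11 + 23)) + 17790 = (49 + (-1*9*1/50)*√34) + 17790 = (49 - 9*√34/50) + 17790 = 17839 - 9*√34/50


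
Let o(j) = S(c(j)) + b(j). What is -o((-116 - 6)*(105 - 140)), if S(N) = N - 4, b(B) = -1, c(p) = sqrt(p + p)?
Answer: 5 - 2*sqrt(2135) ≈ -87.412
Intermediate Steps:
c(p) = sqrt(2)*sqrt(p) (c(p) = sqrt(2*p) = sqrt(2)*sqrt(p))
S(N) = -4 + N
o(j) = -5 + sqrt(2)*sqrt(j) (o(j) = (-4 + sqrt(2)*sqrt(j)) - 1 = -5 + sqrt(2)*sqrt(j))
-o((-116 - 6)*(105 - 140)) = -(-5 + sqrt(2)*sqrt((-116 - 6)*(105 - 140))) = -(-5 + sqrt(2)*sqrt(-122*(-35))) = -(-5 + sqrt(2)*sqrt(4270)) = -(-5 + 2*sqrt(2135)) = 5 - 2*sqrt(2135)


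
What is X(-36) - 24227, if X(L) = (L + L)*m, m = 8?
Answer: -24803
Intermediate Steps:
X(L) = 16*L (X(L) = (L + L)*8 = (2*L)*8 = 16*L)
X(-36) - 24227 = 16*(-36) - 24227 = -576 - 24227 = -24803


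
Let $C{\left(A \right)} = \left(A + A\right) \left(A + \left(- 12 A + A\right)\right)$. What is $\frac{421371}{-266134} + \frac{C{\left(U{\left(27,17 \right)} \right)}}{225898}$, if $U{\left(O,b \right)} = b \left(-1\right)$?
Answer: $- \frac{48362560339}{30059569166} \approx -1.6089$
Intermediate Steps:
$U{\left(O,b \right)} = - b$
$C{\left(A \right)} = - 20 A^{2}$ ($C{\left(A \right)} = 2 A \left(A - 11 A\right) = 2 A \left(- 10 A\right) = - 20 A^{2}$)
$\frac{421371}{-266134} + \frac{C{\left(U{\left(27,17 \right)} \right)}}{225898} = \frac{421371}{-266134} + \frac{\left(-20\right) \left(\left(-1\right) 17\right)^{2}}{225898} = 421371 \left(- \frac{1}{266134}\right) + - 20 \left(-17\right)^{2} \cdot \frac{1}{225898} = - \frac{421371}{266134} + \left(-20\right) 289 \cdot \frac{1}{225898} = - \frac{421371}{266134} - \frac{2890}{112949} = - \frac{48362560339}{30059569166}$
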